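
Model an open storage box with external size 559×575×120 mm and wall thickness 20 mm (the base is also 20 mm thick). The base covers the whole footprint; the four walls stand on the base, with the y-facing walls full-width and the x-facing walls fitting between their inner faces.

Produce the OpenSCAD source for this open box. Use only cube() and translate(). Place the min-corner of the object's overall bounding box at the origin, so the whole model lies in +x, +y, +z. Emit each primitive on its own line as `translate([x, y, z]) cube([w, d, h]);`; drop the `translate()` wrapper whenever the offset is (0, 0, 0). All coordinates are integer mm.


cube([559, 575, 20]);
translate([0, 0, 20]) cube([559, 20, 100]);
translate([0, 555, 20]) cube([559, 20, 100]);
translate([0, 20, 20]) cube([20, 535, 100]);
translate([539, 20, 20]) cube([20, 535, 100]);


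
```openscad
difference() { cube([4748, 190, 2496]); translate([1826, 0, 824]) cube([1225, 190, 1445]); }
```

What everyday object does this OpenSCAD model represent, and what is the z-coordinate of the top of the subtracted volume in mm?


A wall with a window opening. The window head height is 2269 mm.

A wall with a rectangular opening subtracted — a window. Sill at z = 824, opening 1445 mm tall, so the head is at 824 + 1445 = 2269 mm.


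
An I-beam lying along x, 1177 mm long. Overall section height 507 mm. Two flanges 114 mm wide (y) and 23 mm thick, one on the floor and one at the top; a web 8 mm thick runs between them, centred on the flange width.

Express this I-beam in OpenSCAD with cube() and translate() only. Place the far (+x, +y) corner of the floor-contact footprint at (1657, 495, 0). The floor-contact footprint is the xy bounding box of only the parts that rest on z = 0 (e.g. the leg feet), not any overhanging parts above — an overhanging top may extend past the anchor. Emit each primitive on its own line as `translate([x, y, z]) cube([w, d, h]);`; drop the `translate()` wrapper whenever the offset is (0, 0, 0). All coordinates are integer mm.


translate([480, 381, 0]) cube([1177, 114, 23]);
translate([480, 434, 23]) cube([1177, 8, 461]);
translate([480, 381, 484]) cube([1177, 114, 23]);


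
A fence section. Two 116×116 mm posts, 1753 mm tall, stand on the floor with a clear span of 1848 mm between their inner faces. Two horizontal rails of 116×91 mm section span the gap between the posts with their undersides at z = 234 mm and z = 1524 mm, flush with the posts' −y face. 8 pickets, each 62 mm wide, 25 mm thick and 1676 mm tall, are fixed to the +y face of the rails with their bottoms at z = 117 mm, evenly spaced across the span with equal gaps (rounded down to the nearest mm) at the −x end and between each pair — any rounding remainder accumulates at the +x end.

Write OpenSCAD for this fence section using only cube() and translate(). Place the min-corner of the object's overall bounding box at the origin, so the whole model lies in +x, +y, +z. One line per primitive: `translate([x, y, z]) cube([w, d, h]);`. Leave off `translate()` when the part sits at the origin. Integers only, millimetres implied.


cube([116, 116, 1753]);
translate([1964, 0, 0]) cube([116, 116, 1753]);
translate([116, 0, 234]) cube([1848, 116, 91]);
translate([116, 0, 1524]) cube([1848, 116, 91]);
translate([266, 116, 117]) cube([62, 25, 1676]);
translate([478, 116, 117]) cube([62, 25, 1676]);
translate([690, 116, 117]) cube([62, 25, 1676]);
translate([902, 116, 117]) cube([62, 25, 1676]);
translate([1114, 116, 117]) cube([62, 25, 1676]);
translate([1326, 116, 117]) cube([62, 25, 1676]);
translate([1538, 116, 117]) cube([62, 25, 1676]);
translate([1750, 116, 117]) cube([62, 25, 1676]);


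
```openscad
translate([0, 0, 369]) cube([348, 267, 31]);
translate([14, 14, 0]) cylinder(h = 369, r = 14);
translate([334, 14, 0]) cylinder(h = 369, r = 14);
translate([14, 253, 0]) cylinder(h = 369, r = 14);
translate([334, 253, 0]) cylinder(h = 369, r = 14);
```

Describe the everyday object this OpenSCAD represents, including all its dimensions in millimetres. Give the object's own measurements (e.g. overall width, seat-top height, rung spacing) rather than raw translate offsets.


A simple wooden stool: a rectangular seat 348 mm (x) by 267 mm (y), 31 mm thick, top face at z = 400 mm, on four round legs, each 28 mm in diameter. The legs rest on z = 0, each leg's axis is inset half a diameter from the nearest pair of seat edges (so the leg's bounding box is flush with the corner).


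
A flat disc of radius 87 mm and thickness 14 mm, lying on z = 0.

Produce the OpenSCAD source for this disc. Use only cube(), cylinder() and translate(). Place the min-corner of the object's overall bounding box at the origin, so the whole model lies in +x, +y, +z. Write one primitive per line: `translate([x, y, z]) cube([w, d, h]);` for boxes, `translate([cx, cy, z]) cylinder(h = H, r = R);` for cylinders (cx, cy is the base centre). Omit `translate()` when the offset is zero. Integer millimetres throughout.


translate([87, 87, 0]) cylinder(h = 14, r = 87);


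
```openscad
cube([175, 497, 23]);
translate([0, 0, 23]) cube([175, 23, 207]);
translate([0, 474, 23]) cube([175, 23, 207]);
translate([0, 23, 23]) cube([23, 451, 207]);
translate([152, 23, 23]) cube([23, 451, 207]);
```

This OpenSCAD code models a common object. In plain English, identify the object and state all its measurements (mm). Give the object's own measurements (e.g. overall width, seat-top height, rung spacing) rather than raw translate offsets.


An open-topped rectangular box: outside dimensions 175×497×230 mm, with a uniform wall and base thickness of 23 mm. The base is a full 175×497 slab on the floor; four walls sit on top of the base. The front and back walls (the −y and +y sides) span the full width; the two side walls fit between them.


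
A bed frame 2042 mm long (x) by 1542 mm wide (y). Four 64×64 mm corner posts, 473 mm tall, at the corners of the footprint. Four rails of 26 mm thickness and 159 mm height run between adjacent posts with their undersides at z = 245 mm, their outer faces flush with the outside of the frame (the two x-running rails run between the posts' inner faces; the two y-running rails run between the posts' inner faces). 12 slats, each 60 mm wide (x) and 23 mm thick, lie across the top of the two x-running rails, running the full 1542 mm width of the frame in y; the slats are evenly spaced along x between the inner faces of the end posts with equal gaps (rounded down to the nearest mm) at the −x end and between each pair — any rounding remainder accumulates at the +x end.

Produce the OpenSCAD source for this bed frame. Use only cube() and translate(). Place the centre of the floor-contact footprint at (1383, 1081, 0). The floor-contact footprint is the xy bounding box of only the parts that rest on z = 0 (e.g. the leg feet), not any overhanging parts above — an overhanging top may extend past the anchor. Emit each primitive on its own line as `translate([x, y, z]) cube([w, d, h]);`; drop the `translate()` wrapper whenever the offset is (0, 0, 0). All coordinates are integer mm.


translate([362, 310, 0]) cube([64, 64, 473]);
translate([362, 1788, 0]) cube([64, 64, 473]);
translate([2340, 310, 0]) cube([64, 64, 473]);
translate([2340, 1788, 0]) cube([64, 64, 473]);
translate([426, 310, 245]) cube([1914, 26, 159]);
translate([426, 1826, 245]) cube([1914, 26, 159]);
translate([362, 374, 245]) cube([26, 1414, 159]);
translate([2378, 374, 245]) cube([26, 1414, 159]);
translate([517, 310, 404]) cube([60, 1542, 23]);
translate([668, 310, 404]) cube([60, 1542, 23]);
translate([819, 310, 404]) cube([60, 1542, 23]);
translate([970, 310, 404]) cube([60, 1542, 23]);
translate([1121, 310, 404]) cube([60, 1542, 23]);
translate([1272, 310, 404]) cube([60, 1542, 23]);
translate([1423, 310, 404]) cube([60, 1542, 23]);
translate([1574, 310, 404]) cube([60, 1542, 23]);
translate([1725, 310, 404]) cube([60, 1542, 23]);
translate([1876, 310, 404]) cube([60, 1542, 23]);
translate([2027, 310, 404]) cube([60, 1542, 23]);
translate([2178, 310, 404]) cube([60, 1542, 23]);


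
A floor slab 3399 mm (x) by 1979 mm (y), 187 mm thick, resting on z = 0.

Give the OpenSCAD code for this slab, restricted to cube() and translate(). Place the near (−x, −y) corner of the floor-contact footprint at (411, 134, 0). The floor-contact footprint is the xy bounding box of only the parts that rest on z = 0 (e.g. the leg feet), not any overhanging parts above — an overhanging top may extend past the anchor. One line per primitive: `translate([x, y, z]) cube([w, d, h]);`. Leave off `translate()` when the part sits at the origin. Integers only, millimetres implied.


translate([411, 134, 0]) cube([3399, 1979, 187]);


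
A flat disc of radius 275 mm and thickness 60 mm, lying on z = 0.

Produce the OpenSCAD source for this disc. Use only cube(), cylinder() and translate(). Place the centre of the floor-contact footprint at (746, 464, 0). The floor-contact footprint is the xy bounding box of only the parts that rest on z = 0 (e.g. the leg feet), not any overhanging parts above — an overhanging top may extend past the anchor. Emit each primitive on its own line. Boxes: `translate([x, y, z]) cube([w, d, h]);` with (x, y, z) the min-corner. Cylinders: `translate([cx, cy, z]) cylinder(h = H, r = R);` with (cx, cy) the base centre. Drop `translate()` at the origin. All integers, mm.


translate([746, 464, 0]) cylinder(h = 60, r = 275);


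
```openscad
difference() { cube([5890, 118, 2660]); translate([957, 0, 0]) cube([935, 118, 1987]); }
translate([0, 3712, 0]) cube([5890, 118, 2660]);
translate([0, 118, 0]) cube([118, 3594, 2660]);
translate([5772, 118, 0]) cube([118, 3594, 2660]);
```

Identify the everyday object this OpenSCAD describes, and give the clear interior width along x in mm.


A single room. The interior width is 5654 mm.

Four walls enclosing a rectangle with a door in the front wall — a room. Outside width 5890 minus two 118 mm walls gives 5654 mm.


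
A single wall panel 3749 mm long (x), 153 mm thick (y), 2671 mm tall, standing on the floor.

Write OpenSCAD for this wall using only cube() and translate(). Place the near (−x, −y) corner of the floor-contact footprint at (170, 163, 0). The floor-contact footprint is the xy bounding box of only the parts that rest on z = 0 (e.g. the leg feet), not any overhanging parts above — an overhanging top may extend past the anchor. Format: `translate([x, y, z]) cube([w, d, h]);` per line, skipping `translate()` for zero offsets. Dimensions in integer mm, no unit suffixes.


translate([170, 163, 0]) cube([3749, 153, 2671]);


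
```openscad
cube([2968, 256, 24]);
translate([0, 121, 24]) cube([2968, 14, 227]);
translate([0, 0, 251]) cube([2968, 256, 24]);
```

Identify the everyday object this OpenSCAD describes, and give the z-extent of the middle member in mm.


An I-beam. The web height is 227 mm.

Two wide flanges with a thin centred web — an I-beam. Overall 275 mm minus two 24 mm flanges gives a web of 275 − 2·24 = 227 mm.


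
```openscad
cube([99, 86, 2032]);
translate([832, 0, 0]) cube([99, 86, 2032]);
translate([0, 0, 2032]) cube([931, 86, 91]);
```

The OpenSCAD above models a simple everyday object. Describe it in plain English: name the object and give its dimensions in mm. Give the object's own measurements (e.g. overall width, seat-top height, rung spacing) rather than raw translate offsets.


A door frame. The clear opening is 733 mm wide and 2032 mm high. Two 99 mm wide jambs, 86 mm deep, stand either side of the opening from the floor to the top of the opening. A 91 mm thick head sits across the top of both jambs, spanning the full outside width of the frame.


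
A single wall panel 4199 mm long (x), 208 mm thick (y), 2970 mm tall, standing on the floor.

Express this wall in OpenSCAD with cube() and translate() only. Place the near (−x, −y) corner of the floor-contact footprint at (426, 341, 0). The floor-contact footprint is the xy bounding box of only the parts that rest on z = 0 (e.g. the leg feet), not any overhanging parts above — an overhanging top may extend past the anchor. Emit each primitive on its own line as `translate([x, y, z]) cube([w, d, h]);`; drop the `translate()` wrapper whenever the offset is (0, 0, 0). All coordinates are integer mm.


translate([426, 341, 0]) cube([4199, 208, 2970]);


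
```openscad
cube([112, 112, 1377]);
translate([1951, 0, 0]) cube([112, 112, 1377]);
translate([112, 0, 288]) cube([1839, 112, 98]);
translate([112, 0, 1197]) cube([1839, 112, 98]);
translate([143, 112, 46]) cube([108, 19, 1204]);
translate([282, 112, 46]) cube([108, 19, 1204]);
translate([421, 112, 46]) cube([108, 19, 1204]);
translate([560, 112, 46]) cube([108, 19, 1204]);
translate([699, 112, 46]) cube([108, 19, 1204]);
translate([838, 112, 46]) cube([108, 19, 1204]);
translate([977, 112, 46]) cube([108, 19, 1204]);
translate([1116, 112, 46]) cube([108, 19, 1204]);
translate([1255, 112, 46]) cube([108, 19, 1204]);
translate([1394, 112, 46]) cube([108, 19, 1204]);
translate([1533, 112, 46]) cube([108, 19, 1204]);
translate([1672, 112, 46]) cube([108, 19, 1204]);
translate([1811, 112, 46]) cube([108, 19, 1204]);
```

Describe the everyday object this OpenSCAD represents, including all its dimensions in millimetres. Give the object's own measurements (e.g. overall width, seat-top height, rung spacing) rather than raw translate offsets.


A fence section. Two 112×112 mm posts, 1377 mm tall, stand on the floor with a clear span of 1839 mm between their inner faces. Two horizontal rails of 112×98 mm section span the gap between the posts with their undersides at z = 288 mm and z = 1197 mm, flush with the posts' −y face. 13 pickets, each 108 mm wide, 19 mm thick and 1204 mm tall, are fixed to the +y face of the rails with their bottoms at z = 46 mm, spaced across the span with a 31 mm gap after the −x post and between neighbouring pickets, with 32 mm left before the +x post.


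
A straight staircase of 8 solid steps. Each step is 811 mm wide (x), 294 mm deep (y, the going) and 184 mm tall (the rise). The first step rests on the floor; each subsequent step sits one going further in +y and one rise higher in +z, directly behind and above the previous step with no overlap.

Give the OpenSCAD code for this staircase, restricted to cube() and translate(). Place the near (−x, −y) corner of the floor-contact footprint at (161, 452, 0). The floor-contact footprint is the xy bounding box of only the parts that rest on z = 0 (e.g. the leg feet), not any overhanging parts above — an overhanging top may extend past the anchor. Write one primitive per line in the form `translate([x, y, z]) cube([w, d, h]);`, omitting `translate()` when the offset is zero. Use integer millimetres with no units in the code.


translate([161, 452, 0]) cube([811, 294, 184]);
translate([161, 746, 184]) cube([811, 294, 184]);
translate([161, 1040, 368]) cube([811, 294, 184]);
translate([161, 1334, 552]) cube([811, 294, 184]);
translate([161, 1628, 736]) cube([811, 294, 184]);
translate([161, 1922, 920]) cube([811, 294, 184]);
translate([161, 2216, 1104]) cube([811, 294, 184]);
translate([161, 2510, 1288]) cube([811, 294, 184]);


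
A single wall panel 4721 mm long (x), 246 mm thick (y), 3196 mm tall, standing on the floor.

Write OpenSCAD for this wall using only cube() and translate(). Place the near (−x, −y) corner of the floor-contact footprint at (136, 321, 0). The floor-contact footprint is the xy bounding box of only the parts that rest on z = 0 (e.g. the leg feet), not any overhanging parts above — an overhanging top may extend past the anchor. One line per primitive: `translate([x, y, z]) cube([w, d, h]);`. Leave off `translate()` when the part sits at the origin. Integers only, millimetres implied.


translate([136, 321, 0]) cube([4721, 246, 3196]);


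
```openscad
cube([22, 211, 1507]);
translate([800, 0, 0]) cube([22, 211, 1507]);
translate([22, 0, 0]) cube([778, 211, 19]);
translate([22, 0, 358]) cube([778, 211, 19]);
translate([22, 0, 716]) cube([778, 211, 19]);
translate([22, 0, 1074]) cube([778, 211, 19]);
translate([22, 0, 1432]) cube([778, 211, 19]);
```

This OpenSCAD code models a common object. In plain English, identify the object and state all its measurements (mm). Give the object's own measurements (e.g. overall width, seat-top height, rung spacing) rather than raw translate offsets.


An open bookshelf. Two side panels, each 22 mm thick, 211 mm deep and 1507 mm tall, stand 822 mm apart (outside-to-outside). Between them sit 5 shelves, each 19 mm thick and 211 mm deep, spanning the full gap between the sides. The bottom shelf rests on the floor (its underside at z = 0) and the clear gap between one shelf's top and the next shelf's underside is 339 mm.


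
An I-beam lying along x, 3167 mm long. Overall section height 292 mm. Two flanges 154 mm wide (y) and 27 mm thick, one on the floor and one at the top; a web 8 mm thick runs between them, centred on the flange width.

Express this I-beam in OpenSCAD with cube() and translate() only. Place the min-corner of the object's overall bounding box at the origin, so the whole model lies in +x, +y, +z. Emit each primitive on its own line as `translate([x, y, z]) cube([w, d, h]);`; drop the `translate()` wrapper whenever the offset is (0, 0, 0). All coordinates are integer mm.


cube([3167, 154, 27]);
translate([0, 73, 27]) cube([3167, 8, 238]);
translate([0, 0, 265]) cube([3167, 154, 27]);


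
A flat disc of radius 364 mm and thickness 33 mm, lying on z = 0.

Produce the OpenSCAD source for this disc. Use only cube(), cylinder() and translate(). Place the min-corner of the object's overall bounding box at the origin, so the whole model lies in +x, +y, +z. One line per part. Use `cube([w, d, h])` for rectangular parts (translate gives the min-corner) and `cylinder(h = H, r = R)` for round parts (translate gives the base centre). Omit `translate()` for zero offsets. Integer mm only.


translate([364, 364, 0]) cylinder(h = 33, r = 364);


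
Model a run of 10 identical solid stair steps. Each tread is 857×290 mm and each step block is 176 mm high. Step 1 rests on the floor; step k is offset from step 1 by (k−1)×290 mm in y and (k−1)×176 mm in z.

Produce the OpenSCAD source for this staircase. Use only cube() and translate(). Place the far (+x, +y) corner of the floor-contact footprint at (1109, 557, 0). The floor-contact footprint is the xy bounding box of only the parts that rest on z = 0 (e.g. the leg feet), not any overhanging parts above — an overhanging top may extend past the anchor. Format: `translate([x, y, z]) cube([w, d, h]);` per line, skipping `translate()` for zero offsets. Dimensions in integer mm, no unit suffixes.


translate([252, 267, 0]) cube([857, 290, 176]);
translate([252, 557, 176]) cube([857, 290, 176]);
translate([252, 847, 352]) cube([857, 290, 176]);
translate([252, 1137, 528]) cube([857, 290, 176]);
translate([252, 1427, 704]) cube([857, 290, 176]);
translate([252, 1717, 880]) cube([857, 290, 176]);
translate([252, 2007, 1056]) cube([857, 290, 176]);
translate([252, 2297, 1232]) cube([857, 290, 176]);
translate([252, 2587, 1408]) cube([857, 290, 176]);
translate([252, 2877, 1584]) cube([857, 290, 176]);


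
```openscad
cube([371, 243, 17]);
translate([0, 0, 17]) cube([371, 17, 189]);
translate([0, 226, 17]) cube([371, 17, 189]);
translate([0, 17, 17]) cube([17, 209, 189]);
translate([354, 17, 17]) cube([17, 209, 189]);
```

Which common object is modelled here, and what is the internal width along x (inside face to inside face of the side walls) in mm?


An open box. The internal width is 337 mm.

A 371×243 base slab with four walls standing on it — an open box. The base is 371 mm wide and the walls are 17 mm thick, so the internal width is 371 − 2 × 17 = 337 mm.


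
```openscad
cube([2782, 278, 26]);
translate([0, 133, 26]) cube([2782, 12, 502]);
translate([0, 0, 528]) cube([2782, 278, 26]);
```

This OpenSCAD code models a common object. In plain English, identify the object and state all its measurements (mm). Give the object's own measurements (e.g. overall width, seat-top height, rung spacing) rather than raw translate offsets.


An I-beam lying along x, 2782 mm long. Overall section height 554 mm. Two flanges 278 mm wide (y) and 26 mm thick, one on the floor and one at the top; a web 12 mm thick runs between them, centred on the flange width.


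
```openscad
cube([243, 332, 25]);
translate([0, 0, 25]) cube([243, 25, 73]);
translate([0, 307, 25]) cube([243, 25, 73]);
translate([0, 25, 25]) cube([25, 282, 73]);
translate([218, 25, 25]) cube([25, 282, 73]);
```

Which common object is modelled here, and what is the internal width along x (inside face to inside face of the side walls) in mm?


An open box. The internal width is 193 mm.

A 243×332 base slab with four walls standing on it — an open box. The base is 243 mm wide and the walls are 25 mm thick, so the internal width is 243 − 2 × 25 = 193 mm.


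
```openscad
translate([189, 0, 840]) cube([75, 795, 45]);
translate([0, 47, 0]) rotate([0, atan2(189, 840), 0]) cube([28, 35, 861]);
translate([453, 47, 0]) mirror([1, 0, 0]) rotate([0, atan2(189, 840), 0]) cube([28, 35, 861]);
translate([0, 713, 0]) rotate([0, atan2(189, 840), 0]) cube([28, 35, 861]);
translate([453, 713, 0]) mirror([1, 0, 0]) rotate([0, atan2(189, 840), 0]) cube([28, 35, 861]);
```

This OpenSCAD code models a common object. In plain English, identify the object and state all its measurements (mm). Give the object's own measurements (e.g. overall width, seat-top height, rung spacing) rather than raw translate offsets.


A sawhorse. A 75×795×45 mm beam (x, y, z) sits on two A-frame leg pairs. Each pair is two raked legs of 28×35 mm section (35 mm along y) splaying symmetrically in x. Each leg rises 840 mm vertically over 189 mm of horizontal reach and is 861 mm long along its own axis. Every leg's outer bottom edge rests on the floor and its outer top edge meets a bottom edge of the beam — the left legs (tilting toward +x) meet the beam's −x bottom edge, the right legs (their mirror images, tilting toward −x) meet its +x bottom edge — so the leg tops tuck under the beam, the beam's underside is 840 mm above the floor, and the feet are 453 mm apart outside-to-outside with the beam centred between them. The two leg pairs are set in 47 mm from either end of the beam.


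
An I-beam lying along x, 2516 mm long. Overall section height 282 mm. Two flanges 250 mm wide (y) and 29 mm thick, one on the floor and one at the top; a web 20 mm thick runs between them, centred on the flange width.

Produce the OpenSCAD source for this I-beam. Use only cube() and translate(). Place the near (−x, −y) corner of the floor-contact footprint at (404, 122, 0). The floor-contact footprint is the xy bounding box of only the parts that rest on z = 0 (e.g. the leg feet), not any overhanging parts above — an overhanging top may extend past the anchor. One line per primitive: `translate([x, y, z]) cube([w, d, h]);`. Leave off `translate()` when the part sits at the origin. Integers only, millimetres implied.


translate([404, 122, 0]) cube([2516, 250, 29]);
translate([404, 237, 29]) cube([2516, 20, 224]);
translate([404, 122, 253]) cube([2516, 250, 29]);


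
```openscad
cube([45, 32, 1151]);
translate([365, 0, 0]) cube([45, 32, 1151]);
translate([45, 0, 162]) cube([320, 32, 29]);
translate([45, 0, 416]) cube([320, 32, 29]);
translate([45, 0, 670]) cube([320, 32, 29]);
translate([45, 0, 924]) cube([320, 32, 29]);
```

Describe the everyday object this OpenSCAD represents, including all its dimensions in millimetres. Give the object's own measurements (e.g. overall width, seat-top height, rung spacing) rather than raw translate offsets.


A straight ladder. Two 45×32 mm vertical rails, 1151 mm tall, stand 410 mm apart (outside-to-outside) with their front faces coplanar on the −y side. 4 rungs, each 32 mm deep and 29 mm tall, span between the inner faces of the rails, front faces flush with the rails. The lowest rung's underside is at z = 162 mm and rungs are spaced 254 mm apart (underside to underside).


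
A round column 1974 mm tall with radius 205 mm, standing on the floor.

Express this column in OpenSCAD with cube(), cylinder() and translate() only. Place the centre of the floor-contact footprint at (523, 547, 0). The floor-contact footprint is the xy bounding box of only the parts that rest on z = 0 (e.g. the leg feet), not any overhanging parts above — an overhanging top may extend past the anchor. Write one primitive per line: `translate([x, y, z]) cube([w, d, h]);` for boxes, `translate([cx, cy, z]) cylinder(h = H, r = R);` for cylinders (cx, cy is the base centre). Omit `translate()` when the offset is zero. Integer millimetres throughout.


translate([523, 547, 0]) cylinder(h = 1974, r = 205);


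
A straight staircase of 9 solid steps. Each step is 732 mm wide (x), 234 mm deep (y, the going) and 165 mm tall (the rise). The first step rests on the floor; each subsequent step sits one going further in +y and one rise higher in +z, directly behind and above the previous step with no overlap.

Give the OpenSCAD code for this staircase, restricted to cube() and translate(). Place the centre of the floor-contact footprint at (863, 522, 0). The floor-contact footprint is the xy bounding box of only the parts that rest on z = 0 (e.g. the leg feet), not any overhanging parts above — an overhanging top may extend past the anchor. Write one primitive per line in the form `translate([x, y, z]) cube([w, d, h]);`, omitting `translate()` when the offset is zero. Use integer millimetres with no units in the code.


translate([497, 405, 0]) cube([732, 234, 165]);
translate([497, 639, 165]) cube([732, 234, 165]);
translate([497, 873, 330]) cube([732, 234, 165]);
translate([497, 1107, 495]) cube([732, 234, 165]);
translate([497, 1341, 660]) cube([732, 234, 165]);
translate([497, 1575, 825]) cube([732, 234, 165]);
translate([497, 1809, 990]) cube([732, 234, 165]);
translate([497, 2043, 1155]) cube([732, 234, 165]);
translate([497, 2277, 1320]) cube([732, 234, 165]);


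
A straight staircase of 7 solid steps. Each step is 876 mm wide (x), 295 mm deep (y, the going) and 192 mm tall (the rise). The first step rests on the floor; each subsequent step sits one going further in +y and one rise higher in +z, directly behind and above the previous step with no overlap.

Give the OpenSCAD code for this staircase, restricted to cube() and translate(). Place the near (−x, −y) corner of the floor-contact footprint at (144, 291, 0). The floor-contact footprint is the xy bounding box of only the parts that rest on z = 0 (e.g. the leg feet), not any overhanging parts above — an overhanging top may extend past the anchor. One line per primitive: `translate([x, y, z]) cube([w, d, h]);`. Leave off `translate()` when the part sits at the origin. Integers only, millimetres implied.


translate([144, 291, 0]) cube([876, 295, 192]);
translate([144, 586, 192]) cube([876, 295, 192]);
translate([144, 881, 384]) cube([876, 295, 192]);
translate([144, 1176, 576]) cube([876, 295, 192]);
translate([144, 1471, 768]) cube([876, 295, 192]);
translate([144, 1766, 960]) cube([876, 295, 192]);
translate([144, 2061, 1152]) cube([876, 295, 192]);


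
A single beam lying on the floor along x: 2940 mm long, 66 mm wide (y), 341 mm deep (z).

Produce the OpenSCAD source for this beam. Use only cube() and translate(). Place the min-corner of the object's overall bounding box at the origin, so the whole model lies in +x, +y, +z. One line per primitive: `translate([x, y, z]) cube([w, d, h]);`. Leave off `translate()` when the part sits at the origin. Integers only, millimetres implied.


cube([2940, 66, 341]);


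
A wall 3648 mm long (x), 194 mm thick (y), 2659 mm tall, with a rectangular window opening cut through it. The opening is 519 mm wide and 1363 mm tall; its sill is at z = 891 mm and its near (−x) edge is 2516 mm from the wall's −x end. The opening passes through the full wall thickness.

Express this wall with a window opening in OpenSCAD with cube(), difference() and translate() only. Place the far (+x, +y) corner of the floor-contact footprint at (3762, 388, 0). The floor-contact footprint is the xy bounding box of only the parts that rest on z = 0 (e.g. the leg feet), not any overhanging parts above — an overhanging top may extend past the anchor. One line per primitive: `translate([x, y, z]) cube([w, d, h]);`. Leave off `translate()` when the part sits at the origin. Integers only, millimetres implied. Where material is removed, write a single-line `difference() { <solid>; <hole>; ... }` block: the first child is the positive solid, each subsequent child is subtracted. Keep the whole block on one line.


difference() { translate([114, 194, 0]) cube([3648, 194, 2659]); translate([2630, 194, 891]) cube([519, 194, 1363]); }


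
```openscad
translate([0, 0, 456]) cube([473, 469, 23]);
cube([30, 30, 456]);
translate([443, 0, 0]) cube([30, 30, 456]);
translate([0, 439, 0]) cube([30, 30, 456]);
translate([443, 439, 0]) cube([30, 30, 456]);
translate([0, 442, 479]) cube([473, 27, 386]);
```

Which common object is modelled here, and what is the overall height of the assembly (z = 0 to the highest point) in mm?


A chair. The overall height is 865 mm.

A slab on four corner posts with a tall panel at the back — a chair. The seat slab sits at z = 456 with thickness 23, and the 386 mm backrest starts at the seat top, so the overall height is 456 + 23 + 386 = 865 mm.


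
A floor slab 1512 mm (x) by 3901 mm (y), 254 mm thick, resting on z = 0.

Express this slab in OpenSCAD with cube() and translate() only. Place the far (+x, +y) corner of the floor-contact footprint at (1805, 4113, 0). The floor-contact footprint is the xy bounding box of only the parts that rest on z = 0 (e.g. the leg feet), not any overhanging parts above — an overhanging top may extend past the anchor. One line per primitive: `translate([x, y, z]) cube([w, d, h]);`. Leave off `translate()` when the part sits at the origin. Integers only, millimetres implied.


translate([293, 212, 0]) cube([1512, 3901, 254]);


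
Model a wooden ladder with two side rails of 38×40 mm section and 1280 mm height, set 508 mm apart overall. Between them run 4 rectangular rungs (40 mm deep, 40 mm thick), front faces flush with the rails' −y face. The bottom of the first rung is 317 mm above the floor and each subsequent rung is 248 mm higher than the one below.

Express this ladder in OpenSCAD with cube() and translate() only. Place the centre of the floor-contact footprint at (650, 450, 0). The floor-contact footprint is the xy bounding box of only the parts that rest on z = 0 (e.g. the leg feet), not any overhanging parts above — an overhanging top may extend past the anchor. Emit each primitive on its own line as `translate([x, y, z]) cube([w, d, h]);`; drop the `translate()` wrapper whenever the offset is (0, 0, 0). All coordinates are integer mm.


translate([396, 430, 0]) cube([38, 40, 1280]);
translate([866, 430, 0]) cube([38, 40, 1280]);
translate([434, 430, 317]) cube([432, 40, 40]);
translate([434, 430, 565]) cube([432, 40, 40]);
translate([434, 430, 813]) cube([432, 40, 40]);
translate([434, 430, 1061]) cube([432, 40, 40]);


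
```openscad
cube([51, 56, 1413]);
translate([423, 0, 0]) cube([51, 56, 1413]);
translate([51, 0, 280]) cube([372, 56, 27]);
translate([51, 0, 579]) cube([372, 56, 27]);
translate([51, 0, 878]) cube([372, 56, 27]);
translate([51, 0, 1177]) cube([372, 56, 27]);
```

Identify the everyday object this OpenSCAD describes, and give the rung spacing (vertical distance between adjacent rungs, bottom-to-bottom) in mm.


A ladder. The rung spacing is 299 mm.

Two tall 51×56 posts with 4 short bars between them — a ladder. Adjacent rungs sit at z = 280 and z = 579, so the spacing is 579 − 280 = 299 mm.


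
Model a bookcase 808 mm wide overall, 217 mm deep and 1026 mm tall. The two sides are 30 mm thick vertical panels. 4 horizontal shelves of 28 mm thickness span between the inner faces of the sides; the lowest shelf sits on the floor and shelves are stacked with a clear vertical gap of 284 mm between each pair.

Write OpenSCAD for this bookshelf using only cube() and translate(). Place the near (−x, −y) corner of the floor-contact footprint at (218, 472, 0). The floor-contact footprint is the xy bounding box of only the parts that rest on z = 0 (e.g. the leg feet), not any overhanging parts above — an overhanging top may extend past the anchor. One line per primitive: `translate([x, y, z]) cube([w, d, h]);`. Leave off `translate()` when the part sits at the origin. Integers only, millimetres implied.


translate([218, 472, 0]) cube([30, 217, 1026]);
translate([996, 472, 0]) cube([30, 217, 1026]);
translate([248, 472, 0]) cube([748, 217, 28]);
translate([248, 472, 312]) cube([748, 217, 28]);
translate([248, 472, 624]) cube([748, 217, 28]);
translate([248, 472, 936]) cube([748, 217, 28]);


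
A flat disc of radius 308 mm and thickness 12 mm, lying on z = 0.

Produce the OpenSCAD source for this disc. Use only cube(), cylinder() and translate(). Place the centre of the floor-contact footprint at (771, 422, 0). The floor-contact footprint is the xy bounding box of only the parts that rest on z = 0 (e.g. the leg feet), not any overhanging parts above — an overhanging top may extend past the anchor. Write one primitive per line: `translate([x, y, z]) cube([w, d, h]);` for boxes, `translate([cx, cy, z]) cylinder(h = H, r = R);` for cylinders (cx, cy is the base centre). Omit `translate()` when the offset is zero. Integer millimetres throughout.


translate([771, 422, 0]) cylinder(h = 12, r = 308);


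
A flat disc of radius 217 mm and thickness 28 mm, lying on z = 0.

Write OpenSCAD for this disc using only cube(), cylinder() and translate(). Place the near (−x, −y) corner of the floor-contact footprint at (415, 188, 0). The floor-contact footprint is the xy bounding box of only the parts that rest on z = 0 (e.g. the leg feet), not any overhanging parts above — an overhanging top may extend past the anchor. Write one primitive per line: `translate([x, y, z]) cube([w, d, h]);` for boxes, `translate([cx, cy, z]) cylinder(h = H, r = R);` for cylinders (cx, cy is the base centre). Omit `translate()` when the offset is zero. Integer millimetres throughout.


translate([632, 405, 0]) cylinder(h = 28, r = 217);


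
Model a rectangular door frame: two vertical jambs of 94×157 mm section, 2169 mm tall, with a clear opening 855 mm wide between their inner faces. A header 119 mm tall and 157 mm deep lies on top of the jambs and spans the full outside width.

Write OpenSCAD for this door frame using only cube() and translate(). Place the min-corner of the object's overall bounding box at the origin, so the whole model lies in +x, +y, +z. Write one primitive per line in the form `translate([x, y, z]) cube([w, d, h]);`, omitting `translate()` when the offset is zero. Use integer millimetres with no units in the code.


cube([94, 157, 2169]);
translate([949, 0, 0]) cube([94, 157, 2169]);
translate([0, 0, 2169]) cube([1043, 157, 119]);


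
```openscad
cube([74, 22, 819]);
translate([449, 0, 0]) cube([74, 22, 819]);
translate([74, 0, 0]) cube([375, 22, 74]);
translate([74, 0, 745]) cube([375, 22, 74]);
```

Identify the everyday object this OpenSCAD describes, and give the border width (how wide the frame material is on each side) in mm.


A picture frame. The border width is 74 mm.

Four thin pieces enclosing a rectangular opening — a picture frame. The two full-height stiles are 819 mm tall; the top rail sits at z = 745 and is 74 mm tall, so the border above the opening is 819 − 745 = 74 mm, matching the stile x-width.


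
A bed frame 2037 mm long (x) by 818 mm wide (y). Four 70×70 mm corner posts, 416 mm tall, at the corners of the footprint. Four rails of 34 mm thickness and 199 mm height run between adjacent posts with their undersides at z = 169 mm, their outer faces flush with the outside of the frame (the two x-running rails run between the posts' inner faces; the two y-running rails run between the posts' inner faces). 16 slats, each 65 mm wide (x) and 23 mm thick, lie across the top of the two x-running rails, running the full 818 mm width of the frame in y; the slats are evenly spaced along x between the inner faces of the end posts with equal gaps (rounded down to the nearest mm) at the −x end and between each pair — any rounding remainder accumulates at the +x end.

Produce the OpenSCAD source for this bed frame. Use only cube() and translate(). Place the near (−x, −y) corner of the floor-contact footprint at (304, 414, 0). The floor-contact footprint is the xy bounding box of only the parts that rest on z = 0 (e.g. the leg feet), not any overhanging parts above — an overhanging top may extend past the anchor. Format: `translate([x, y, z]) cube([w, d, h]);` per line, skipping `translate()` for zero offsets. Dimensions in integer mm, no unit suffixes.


translate([304, 414, 0]) cube([70, 70, 416]);
translate([304, 1162, 0]) cube([70, 70, 416]);
translate([2271, 414, 0]) cube([70, 70, 416]);
translate([2271, 1162, 0]) cube([70, 70, 416]);
translate([374, 414, 169]) cube([1897, 34, 199]);
translate([374, 1198, 169]) cube([1897, 34, 199]);
translate([304, 484, 169]) cube([34, 678, 199]);
translate([2307, 484, 169]) cube([34, 678, 199]);
translate([424, 414, 368]) cube([65, 818, 23]);
translate([539, 414, 368]) cube([65, 818, 23]);
translate([654, 414, 368]) cube([65, 818, 23]);
translate([769, 414, 368]) cube([65, 818, 23]);
translate([884, 414, 368]) cube([65, 818, 23]);
translate([999, 414, 368]) cube([65, 818, 23]);
translate([1114, 414, 368]) cube([65, 818, 23]);
translate([1229, 414, 368]) cube([65, 818, 23]);
translate([1344, 414, 368]) cube([65, 818, 23]);
translate([1459, 414, 368]) cube([65, 818, 23]);
translate([1574, 414, 368]) cube([65, 818, 23]);
translate([1689, 414, 368]) cube([65, 818, 23]);
translate([1804, 414, 368]) cube([65, 818, 23]);
translate([1919, 414, 368]) cube([65, 818, 23]);
translate([2034, 414, 368]) cube([65, 818, 23]);
translate([2149, 414, 368]) cube([65, 818, 23]);


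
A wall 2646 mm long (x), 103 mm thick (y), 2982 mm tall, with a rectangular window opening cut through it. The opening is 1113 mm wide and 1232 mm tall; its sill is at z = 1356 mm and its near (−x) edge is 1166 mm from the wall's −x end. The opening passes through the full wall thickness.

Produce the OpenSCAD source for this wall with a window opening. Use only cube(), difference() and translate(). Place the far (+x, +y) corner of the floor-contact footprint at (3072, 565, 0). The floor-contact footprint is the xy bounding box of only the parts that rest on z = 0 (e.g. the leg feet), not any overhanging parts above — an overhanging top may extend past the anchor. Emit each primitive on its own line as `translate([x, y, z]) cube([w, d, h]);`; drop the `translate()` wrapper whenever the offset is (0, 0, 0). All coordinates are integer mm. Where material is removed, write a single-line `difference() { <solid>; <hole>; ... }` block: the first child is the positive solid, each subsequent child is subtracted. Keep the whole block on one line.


difference() { translate([426, 462, 0]) cube([2646, 103, 2982]); translate([1592, 462, 1356]) cube([1113, 103, 1232]); }


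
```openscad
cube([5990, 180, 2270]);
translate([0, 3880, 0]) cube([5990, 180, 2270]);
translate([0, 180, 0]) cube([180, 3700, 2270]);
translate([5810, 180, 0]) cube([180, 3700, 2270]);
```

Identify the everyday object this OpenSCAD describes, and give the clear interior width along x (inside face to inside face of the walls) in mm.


A house (or room) frame. The interior width is 5630 mm.

Four 2270 mm walls enclosing a rectangle with no floor or roof — a room or house frame. Outside width is 5990 mm and wall thickness is 180 mm, so the interior width is 5990 − 2 × 180 = 5630 mm.


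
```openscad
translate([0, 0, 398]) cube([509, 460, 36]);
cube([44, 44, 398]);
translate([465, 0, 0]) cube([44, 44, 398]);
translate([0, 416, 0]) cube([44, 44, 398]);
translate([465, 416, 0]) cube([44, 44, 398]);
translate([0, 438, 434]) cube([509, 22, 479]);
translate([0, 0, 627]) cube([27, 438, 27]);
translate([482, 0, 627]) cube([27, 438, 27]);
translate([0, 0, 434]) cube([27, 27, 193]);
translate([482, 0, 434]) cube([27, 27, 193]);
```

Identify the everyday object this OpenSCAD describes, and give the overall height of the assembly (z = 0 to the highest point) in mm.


A chair. The overall height is 913 mm.

A slab on four corner posts with a tall panel at the back — a chair. The seat slab sits at z = 398 with thickness 36, and the 479 mm backrest starts at the seat top, so the overall height is 398 + 36 + 479 = 913 mm.
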